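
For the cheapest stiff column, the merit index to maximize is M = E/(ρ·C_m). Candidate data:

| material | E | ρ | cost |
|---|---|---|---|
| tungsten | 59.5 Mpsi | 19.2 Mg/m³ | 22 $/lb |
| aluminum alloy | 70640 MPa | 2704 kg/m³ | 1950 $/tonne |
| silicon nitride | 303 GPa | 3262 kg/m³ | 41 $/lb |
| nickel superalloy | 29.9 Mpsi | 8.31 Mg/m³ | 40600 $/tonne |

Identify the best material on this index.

aluminum alloy

Putting every candidate on a common basis:
  tungsten: E = 410.2 GPa, ρ = 19200 kg/m³, cost = 48.50 $/kg
  aluminum alloy: E = 70.64 GPa, ρ = 2704 kg/m³, cost = 1.950 $/kg
  silicon nitride: E = 303.0 GPa, ρ = 3262 kg/m³, cost = 90.39 $/kg
  nickel superalloy: E = 206.2 GPa, ρ = 8310 kg/m³, cost = 40.60 $/kg
  aluminum alloy: M = 13.4 MN·m per $
  silicon nitride: M = 1.03 MN·m per $
  nickel superalloy: M = 0.611 MN·m per $
  tungsten: M = 0.441 MN·m per $
Aluminum alloy ranks first.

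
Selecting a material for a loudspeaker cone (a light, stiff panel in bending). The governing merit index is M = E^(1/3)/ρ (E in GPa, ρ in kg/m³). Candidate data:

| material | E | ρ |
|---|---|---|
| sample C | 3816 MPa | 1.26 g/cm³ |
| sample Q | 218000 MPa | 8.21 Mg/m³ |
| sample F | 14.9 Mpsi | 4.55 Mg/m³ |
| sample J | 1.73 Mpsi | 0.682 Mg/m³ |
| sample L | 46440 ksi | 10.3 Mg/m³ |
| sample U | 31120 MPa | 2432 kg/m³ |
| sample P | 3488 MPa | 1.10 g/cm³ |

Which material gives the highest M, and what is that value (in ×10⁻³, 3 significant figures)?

Convert each candidate to consistent units, then evaluate M:
  sample C: E = 3.816 GPa, ρ = 1260 kg/m³
  sample Q: E = 218.0 GPa, ρ = 8210 kg/m³
  sample F: E = 102.7 GPa, ρ = 4550 kg/m³
  sample J: E = 11.93 GPa, ρ = 682.0 kg/m³
  sample L: E = 320.2 GPa, ρ = 10300 kg/m³
  sample U: E = 31.12 GPa, ρ = 2432 kg/m³
  sample P: E = 3.488 GPa, ρ = 1100 kg/m³
  sample J: M = 3.35×10⁻³
  sample P: M = 1.38×10⁻³
  sample U: M = 1.29×10⁻³
  sample C: M = 1.24×10⁻³
  sample F: M = 1.03×10⁻³
  sample Q: M = 0.733×10⁻³
  sample L: M = 0.664×10⁻³
Sample J ranks first.

sample J, M = 3.35×10⁻³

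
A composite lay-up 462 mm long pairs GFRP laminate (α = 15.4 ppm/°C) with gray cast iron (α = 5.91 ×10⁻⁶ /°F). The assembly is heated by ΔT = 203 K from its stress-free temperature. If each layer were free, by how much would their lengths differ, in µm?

447 µm

gray cast iron: α = 5.91×10⁻⁶/°F × 9/5 = 10.6×10⁻⁶/K.
Δα = |15.4 − 10.6|×10⁻⁶/K = 4.76×10⁻⁶/K.
ΔL_mismatch = Δα·L·ΔT = 4.76×10⁻⁶ × 462.0 mm × 203.0 K = 447 µm.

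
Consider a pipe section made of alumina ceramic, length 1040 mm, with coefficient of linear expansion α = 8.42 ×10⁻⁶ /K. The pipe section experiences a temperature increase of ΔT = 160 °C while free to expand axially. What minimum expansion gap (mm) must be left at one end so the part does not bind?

1.40 mm

ΔL = α·L₀·ΔT = 8.42×10⁻⁶ × 1040 mm × 160.0 K = 1.40 mm.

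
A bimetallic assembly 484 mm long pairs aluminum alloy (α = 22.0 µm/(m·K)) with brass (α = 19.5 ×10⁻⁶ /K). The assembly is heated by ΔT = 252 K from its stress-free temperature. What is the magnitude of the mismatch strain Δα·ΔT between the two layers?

6.30×10⁻⁴

Δα = |22.0 − 19.5|×10⁻⁶/K = 2.50×10⁻⁶/K.
Mismatch strain = Δα·ΔT = 2.50×10⁻⁶ × 252.0 = 6.30×10⁻⁴.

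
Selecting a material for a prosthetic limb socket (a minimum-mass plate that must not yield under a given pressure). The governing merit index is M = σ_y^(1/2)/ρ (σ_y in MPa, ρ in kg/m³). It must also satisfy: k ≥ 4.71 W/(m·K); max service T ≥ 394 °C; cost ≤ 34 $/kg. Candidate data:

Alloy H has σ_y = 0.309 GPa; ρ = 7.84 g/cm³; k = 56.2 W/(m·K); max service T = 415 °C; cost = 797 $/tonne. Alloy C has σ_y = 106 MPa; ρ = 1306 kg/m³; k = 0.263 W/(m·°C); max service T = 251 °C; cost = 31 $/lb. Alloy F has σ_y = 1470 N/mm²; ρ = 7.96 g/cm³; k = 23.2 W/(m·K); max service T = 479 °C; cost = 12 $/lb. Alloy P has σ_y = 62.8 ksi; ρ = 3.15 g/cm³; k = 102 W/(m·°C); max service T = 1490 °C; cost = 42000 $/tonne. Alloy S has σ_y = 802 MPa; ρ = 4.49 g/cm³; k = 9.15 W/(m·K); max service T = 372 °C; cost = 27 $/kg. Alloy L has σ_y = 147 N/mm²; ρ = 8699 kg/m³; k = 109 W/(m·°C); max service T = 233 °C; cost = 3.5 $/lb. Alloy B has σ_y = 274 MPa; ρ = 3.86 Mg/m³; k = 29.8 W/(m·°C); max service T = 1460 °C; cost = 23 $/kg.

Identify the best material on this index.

alloy F

Screen on constraints: k ≥ 4.71 W/(m·K); max service T ≥ 394 °C; cost ≤ 34 $/kg. Survivors: alloy H, alloy F, alloy B.
Normalizing units and computing the index:
  alloy H: σ_y = 309.0 MPa, ρ = 7840 kg/m³
  alloy F: σ_y = 1470 MPa, ρ = 7960 kg/m³
  alloy B: σ_y = 274.0 MPa, ρ = 3860 kg/m³
  alloy F: M = 4.82×10⁻³
  alloy B: M = 4.29×10⁻³
  alloy H: M = 2.24×10⁻³
Alloy F ranks first.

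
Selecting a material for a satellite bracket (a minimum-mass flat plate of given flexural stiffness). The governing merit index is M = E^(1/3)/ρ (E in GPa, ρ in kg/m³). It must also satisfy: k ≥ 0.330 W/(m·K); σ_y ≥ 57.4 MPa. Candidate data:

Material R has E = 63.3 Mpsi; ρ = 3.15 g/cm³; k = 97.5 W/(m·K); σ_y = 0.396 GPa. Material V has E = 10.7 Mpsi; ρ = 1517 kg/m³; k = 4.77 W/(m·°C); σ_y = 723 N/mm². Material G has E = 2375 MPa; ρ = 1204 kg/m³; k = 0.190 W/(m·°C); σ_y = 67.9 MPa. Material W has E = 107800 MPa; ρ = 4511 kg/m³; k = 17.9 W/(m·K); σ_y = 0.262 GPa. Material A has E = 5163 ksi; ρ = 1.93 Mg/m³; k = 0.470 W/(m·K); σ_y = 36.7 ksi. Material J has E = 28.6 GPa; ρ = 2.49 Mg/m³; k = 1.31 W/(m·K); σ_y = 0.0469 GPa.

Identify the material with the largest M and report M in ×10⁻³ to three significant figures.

Screen on constraints: k ≥ 0.330 W/(m·K); σ_y ≥ 57.4 MPa. Survivors: material R, material V, material W, material A.
In SI units:
  material R: E = 436.4 GPa, ρ = 3150 kg/m³
  material V: E = 73.77 GPa, ρ = 1517 kg/m³
  material W: E = 107.8 GPa, ρ = 4511 kg/m³
  material A: E = 35.60 GPa, ρ = 1930 kg/m³
  material V: M = 2.76×10⁻³
  material R: M = 2.41×10⁻³
  material A: M = 1.70×10⁻³
  material W: M = 1.06×10⁻³
The maximum is for material V.

material V, M = 2.76×10⁻³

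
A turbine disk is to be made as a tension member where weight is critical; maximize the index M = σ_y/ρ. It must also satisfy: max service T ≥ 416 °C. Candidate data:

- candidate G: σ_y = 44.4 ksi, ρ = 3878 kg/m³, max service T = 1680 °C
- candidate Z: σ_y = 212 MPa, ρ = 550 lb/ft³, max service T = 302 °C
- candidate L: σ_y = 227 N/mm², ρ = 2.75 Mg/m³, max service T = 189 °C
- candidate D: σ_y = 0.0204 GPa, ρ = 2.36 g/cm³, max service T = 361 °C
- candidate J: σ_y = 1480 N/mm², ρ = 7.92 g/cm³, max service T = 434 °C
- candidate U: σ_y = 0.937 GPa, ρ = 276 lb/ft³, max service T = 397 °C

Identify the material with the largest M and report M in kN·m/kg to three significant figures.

Screen on constraints: max service T ≥ 416 °C. Survivors: candidate G, candidate J.
Normalizing units and computing the index:
  candidate G: σ_y = 306.1 MPa, ρ = 3878 kg/m³
  candidate J: σ_y = 1480 MPa, ρ = 7920 kg/m³
  candidate J: M = 187 kN·m/kg
  candidate G: M = 78.9 kN·m/kg
Highest index: candidate J.

candidate J, M = 187 kN·m/kg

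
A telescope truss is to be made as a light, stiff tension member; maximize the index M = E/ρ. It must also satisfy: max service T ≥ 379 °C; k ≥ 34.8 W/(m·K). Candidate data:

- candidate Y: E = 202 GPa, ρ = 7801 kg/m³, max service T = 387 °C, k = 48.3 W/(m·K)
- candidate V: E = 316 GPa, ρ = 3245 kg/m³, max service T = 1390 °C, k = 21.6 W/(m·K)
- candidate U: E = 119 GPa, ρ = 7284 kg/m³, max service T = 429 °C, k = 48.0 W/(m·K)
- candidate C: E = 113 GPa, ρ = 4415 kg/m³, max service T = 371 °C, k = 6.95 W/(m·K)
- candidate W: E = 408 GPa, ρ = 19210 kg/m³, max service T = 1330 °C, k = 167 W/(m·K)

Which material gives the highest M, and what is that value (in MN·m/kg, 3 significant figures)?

candidate Y, M = 25.9 MN·m/kg

Screen on constraints: max service T ≥ 379 °C; k ≥ 34.8 W/(m·K). Survivors: candidate Y, candidate U, candidate W.
Per-candidate index values:
  candidate Y: M = 25.9 MN·m/kg
  candidate W: M = 21.2 MN·m/kg
  candidate U: M = 16.3 MN·m/kg
Candidate Y has the largest M.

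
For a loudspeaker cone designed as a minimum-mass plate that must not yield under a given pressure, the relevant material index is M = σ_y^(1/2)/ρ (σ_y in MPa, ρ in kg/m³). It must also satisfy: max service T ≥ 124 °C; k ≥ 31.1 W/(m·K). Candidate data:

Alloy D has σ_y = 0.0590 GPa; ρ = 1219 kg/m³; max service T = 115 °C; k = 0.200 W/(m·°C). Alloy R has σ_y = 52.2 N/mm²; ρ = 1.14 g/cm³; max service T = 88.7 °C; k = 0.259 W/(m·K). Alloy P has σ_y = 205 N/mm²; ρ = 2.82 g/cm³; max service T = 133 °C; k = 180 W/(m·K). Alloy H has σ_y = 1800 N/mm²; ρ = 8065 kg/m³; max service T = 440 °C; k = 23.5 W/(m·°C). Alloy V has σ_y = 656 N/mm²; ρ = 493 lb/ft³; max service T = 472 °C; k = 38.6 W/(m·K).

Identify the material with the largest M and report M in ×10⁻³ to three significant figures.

alloy P, M = 5.08×10⁻³

Screen on constraints: max service T ≥ 124 °C; k ≥ 31.1 W/(m·K). Survivors: alloy P, alloy V.
Normalizing units and computing the index:
  alloy P: σ_y = 205.0 MPa, ρ = 2820 kg/m³
  alloy V: σ_y = 656.0 MPa, ρ = 7897 kg/m³
  alloy P: M = 5.08×10⁻³
  alloy V: M = 3.24×10⁻³
Highest index: alloy P.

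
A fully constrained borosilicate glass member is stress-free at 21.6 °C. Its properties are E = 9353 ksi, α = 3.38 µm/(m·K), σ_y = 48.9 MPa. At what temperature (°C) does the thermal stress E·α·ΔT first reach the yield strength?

246 °C

E = 9353 ksi = 64.49 GPa.
E·α·ΔT = 48.90 MPa ⇒ ΔT = 48.90 / (64.49×10³ × 3.38×10⁻⁶) = 224.3 K.
T = 21.6 + 224.3 = 245.9 °C.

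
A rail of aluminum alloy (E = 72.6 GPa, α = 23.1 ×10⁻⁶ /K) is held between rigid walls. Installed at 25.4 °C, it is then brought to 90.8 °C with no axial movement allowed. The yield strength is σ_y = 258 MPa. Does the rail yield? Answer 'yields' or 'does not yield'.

ΔT = 65.40 K. Constrained thermal stress σ = E·α·ΔT = 72.60×10³ MPa × 23.1×10⁻⁶ × 65.40 = 110 MPa (compressive).
Compare to σ_y = 258 MPa: σ < σ_y, so it does not yield.

does not yield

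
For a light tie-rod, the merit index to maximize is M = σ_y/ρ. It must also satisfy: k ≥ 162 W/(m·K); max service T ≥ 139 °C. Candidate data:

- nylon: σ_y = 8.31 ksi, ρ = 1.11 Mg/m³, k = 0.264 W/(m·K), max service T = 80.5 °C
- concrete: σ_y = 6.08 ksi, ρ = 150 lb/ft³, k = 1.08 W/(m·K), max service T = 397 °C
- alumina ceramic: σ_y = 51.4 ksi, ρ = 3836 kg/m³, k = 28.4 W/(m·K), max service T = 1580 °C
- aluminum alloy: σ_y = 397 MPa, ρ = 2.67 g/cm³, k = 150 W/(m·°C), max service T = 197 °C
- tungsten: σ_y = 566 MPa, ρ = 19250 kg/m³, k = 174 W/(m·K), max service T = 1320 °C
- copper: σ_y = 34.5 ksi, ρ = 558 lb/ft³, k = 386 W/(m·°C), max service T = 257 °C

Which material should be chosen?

tungsten

Screen on constraints: k ≥ 162 W/(m·K); max service T ≥ 139 °C. Survivors: tungsten, copper.
In SI units:
  tungsten: σ_y = 566.0 MPa, ρ = 19250 kg/m³
  copper: σ_y = 237.9 MPa, ρ = 8938 kg/m³
  tungsten: M = 29.4 kN·m/kg
  copper: M = 26.6 kN·m/kg
The maximum is for tungsten.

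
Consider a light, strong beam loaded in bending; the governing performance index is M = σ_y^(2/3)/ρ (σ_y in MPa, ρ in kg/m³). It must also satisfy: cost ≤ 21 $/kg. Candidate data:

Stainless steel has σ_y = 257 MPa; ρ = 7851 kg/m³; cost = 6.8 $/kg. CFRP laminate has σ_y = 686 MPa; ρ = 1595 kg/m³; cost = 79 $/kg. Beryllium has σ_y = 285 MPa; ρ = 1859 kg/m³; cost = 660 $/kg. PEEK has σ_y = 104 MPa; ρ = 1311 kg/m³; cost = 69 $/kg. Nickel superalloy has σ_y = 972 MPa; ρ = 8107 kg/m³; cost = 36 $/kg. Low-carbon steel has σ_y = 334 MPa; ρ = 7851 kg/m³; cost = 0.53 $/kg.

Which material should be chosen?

Screen on constraints: cost ≤ 21 $/kg. Survivors: stainless steel, low-carbon steel.
Evaluate M for each candidate:
  low-carbon steel: M = 6.13×10⁻³
  stainless steel: M = 5.15×10⁻³
The maximum is for low-carbon steel.

low-carbon steel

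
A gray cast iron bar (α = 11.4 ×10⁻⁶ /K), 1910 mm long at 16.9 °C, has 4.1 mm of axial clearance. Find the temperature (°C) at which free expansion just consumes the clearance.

α·L₀·ΔT = 4.1 mm ⇒ ΔT = 4.1 / (11.4×10⁻⁶ × 1910.0) = 188.3 K.
T = 16.9 + 188.3 = 205.2 °C.

205 °C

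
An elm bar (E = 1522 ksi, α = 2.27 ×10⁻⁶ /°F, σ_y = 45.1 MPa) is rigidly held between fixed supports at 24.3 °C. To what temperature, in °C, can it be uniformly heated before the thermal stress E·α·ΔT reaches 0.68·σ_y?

E = 1522 ksi = 10.49 GPa.
α = 2.27×10⁻⁶/°F × 9/5 = 4.09×10⁻⁶/K.
E·α·ΔT = 30.67 MPa ⇒ ΔT = 30.67 / (10.49×10³ × 4.09×10⁻⁶) = 715.2 K.
T = 24.3 + 715.2 = 739.5 °C.

740 °C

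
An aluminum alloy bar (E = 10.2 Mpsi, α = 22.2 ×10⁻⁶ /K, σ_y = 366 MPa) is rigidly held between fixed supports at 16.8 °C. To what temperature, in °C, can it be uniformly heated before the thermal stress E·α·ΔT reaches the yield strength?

251 °C

E = 10.2 Mpsi = 70.33 GPa.
E·α·ΔT = 366.0 MPa ⇒ ΔT = 366.0 / (70.33×10³ × 22.2×10⁻⁶) = 234.4 K.
T = 16.8 + 234.4 = 251.2 °C.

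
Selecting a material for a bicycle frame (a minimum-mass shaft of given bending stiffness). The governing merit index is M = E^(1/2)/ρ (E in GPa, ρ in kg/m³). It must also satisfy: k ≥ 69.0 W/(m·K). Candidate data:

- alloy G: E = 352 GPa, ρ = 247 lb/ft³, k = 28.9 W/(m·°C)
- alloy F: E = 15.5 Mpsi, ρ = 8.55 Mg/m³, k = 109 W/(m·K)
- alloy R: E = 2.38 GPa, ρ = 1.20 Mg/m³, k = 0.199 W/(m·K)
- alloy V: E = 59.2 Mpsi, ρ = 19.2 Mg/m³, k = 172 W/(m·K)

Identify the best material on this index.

Screen on constraints: k ≥ 69.0 W/(m·K). Survivors: alloy F, alloy V.
In SI units:
  alloy F: E = 106.9 GPa, ρ = 8550 kg/m³
  alloy V: E = 408.2 GPa, ρ = 19200 kg/m³
  alloy F: M = 1.21×10⁻³
  alloy V: M = 1.05×10⁻³
The maximum is for alloy F.

alloy F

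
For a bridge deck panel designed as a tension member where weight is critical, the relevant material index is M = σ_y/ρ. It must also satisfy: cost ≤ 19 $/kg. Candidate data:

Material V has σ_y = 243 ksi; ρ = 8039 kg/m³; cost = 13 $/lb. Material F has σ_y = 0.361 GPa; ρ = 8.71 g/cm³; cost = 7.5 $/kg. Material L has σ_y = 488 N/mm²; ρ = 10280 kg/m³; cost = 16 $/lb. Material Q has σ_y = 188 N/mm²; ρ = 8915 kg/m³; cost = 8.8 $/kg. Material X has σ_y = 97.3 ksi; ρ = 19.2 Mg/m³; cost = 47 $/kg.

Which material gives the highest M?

Screen on constraints: cost ≤ 19 $/kg. Survivors: material F, material Q.
After converting to SI:
  material F: σ_y = 361.0 MPa, ρ = 8710 kg/m³
  material Q: σ_y = 188.0 MPa, ρ = 8915 kg/m³
  material F: M = 41.4 kN·m/kg
  material Q: M = 21.1 kN·m/kg
The maximum is for material F.

material F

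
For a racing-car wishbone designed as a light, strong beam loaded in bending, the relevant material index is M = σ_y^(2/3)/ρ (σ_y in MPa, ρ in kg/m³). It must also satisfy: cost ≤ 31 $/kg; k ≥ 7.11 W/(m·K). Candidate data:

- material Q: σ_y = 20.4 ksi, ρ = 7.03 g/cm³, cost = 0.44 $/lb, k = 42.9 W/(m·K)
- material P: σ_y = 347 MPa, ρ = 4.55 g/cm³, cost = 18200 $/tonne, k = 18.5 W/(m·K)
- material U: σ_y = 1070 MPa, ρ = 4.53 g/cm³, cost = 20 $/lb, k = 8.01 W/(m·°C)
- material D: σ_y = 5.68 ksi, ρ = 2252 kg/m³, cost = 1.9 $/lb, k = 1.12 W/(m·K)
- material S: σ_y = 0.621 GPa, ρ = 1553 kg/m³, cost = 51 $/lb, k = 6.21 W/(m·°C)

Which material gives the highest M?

Screen on constraints: cost ≤ 31 $/kg; k ≥ 7.11 W/(m·K). Survivors: material Q, material P.
In SI units:
  material Q: σ_y = 140.7 MPa, ρ = 7030 kg/m³
  material P: σ_y = 347.0 MPa, ρ = 4550 kg/m³
  material P: M = 10.9×10⁻³
  material Q: M = 3.85×10⁻³
The maximum is for material P.

material P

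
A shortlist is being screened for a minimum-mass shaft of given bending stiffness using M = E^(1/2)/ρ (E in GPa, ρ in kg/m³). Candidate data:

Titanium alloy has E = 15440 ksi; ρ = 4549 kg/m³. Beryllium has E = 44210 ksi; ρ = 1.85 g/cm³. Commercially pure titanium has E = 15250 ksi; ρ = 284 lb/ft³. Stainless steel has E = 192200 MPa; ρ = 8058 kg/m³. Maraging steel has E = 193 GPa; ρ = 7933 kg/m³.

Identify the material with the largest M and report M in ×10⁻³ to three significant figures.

beryllium, M = 9.44×10⁻³

In SI units:
  titanium alloy: E = 106.5 GPa, ρ = 4549 kg/m³
  beryllium: E = 304.8 GPa, ρ = 1850 kg/m³
  commercially pure titanium: E = 105.1 GPa, ρ = 4549 kg/m³
  stainless steel: E = 192.2 GPa, ρ = 8058 kg/m³
  maraging steel: E = 193.0 GPa, ρ = 7933 kg/m³
  beryllium: M = 9.44×10⁻³
  titanium alloy: M = 2.27×10⁻³
  commercially pure titanium: M = 2.25×10⁻³
  maraging steel: M = 1.75×10⁻³
  stainless steel: M = 1.72×10⁻³
Beryllium ranks first.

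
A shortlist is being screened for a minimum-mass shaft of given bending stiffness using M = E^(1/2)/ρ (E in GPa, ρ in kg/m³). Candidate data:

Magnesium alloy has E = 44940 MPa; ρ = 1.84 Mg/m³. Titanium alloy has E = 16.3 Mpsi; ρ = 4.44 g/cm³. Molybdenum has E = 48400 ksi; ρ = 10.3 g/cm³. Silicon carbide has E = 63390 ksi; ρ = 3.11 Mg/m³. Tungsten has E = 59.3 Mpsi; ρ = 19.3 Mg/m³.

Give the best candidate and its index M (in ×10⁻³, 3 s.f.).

Normalizing units and computing the index:
  magnesium alloy: E = 44.94 GPa, ρ = 1840 kg/m³
  titanium alloy: E = 112.4 GPa, ρ = 4440 kg/m³
  molybdenum: E = 333.7 GPa, ρ = 10300 kg/m³
  silicon carbide: E = 437.1 GPa, ρ = 3110 kg/m³
  tungsten: E = 408.9 GPa, ρ = 19300 kg/m³
  silicon carbide: M = 6.72×10⁻³
  magnesium alloy: M = 3.64×10⁻³
  titanium alloy: M = 2.39×10⁻³
  molybdenum: M = 1.77×10⁻³
  tungsten: M = 1.05×10⁻³
Silicon carbide has the largest M.

silicon carbide, M = 6.72×10⁻³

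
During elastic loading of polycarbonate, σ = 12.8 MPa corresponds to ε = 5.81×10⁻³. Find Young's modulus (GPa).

E = σ/ε = 12.8 MPa / 5.81×10⁻³ = 2203 MPa = 2.20 GPa.

2.20 GPa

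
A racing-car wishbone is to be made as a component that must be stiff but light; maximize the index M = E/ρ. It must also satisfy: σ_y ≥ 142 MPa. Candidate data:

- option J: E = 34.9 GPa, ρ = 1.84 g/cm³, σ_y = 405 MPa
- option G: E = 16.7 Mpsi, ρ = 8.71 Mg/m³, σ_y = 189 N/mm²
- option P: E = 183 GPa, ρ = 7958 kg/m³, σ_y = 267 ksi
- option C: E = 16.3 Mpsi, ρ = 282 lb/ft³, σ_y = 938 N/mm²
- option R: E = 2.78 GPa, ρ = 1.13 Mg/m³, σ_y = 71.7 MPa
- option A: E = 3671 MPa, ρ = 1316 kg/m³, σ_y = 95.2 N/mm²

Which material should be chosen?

option C

Screen on constraints: σ_y ≥ 142 MPa. Survivors: option J, option G, option P, option C.
In SI units:
  option J: E = 34.90 GPa, ρ = 1840 kg/m³
  option G: E = 115.1 GPa, ρ = 8710 kg/m³
  option P: E = 183.0 GPa, ρ = 7958 kg/m³
  option C: E = 112.4 GPa, ρ = 4517 kg/m³
  option C: M = 24.9 MN·m/kg
  option P: M = 23.0 MN·m/kg
  option J: M = 19.0 MN·m/kg
  option G: M = 13.2 MN·m/kg
Option C has the largest M.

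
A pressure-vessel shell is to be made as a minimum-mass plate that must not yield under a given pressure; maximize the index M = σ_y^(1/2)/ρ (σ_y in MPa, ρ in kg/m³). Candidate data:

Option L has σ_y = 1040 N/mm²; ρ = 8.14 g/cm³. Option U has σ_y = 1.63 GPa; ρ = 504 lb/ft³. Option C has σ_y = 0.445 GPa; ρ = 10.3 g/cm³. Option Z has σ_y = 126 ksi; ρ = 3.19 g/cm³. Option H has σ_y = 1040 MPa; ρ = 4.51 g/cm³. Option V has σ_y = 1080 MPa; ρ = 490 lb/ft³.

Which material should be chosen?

Convert each candidate to consistent units, then evaluate M:
  option L: σ_y = 1040 MPa, ρ = 8140 kg/m³
  option U: σ_y = 1630 MPa, ρ = 8073 kg/m³
  option C: σ_y = 445.0 MPa, ρ = 10300 kg/m³
  option Z: σ_y = 868.7 MPa, ρ = 3190 kg/m³
  option H: σ_y = 1040 MPa, ρ = 4510 kg/m³
  option V: σ_y = 1080 MPa, ρ = 7849 kg/m³
  option Z: M = 9.24×10⁻³
  option H: M = 7.15×10⁻³
  option U: M = 5.00×10⁻³
  option V: M = 4.19×10⁻³
  option L: M = 3.96×10⁻³
  option C: M = 2.05×10⁻³
Option Z ranks first.

option Z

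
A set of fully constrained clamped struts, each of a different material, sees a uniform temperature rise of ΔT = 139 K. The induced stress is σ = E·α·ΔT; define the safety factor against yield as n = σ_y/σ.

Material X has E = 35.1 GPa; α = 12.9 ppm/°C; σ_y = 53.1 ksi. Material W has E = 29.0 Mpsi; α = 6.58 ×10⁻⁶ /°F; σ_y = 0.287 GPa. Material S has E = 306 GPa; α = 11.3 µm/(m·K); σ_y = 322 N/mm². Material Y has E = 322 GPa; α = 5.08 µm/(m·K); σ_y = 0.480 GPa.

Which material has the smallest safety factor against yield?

material S

In consistent units (E in GPa, α in ×10⁻⁶/K, σ_y in MPa):
  material X: E = 35.10, α = 12.9, σ_y = 366.1 → σ = 62.9 MPa, n = 5.82
  material W: E = 199.9, α = 11.8, σ_y = 287.0 → σ = 329 MPa, n = 0.872
  material S: E = 306.0, α = 11.3, σ_y = 322.0 → σ = 481 MPa, n = 0.670
  material Y: E = 322.0, α = 5.08, σ_y = 480.0 → σ = 227 MPa, n = 2.11
Smallest n: material S with n = 0.670.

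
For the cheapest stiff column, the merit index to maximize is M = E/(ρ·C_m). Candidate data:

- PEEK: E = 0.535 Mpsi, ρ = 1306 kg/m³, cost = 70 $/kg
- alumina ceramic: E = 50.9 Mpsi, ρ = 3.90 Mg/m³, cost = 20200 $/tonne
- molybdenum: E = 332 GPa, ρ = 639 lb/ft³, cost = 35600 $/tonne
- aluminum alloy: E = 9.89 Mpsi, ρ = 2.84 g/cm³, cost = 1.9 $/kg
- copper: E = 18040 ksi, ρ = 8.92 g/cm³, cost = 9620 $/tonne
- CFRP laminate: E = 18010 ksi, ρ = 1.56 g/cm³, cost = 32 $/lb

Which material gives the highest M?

After converting to SI:
  PEEK: E = 3.689 GPa, ρ = 1306 kg/m³, cost = 70.00 $/kg
  alumina ceramic: E = 350.9 GPa, ρ = 3900 kg/m³, cost = 20.20 $/kg
  molybdenum: E = 332.0 GPa, ρ = 10240 kg/m³, cost = 35.60 $/kg
  aluminum alloy: E = 68.19 GPa, ρ = 2840 kg/m³, cost = 1.900 $/kg
  copper: E = 124.4 GPa, ρ = 8920 kg/m³, cost = 9.620 $/kg
  CFRP laminate: E = 124.2 GPa, ρ = 1560 kg/m³, cost = 70.55 $/kg
  aluminum alloy: M = 12.6 MN·m per $
  alumina ceramic: M = 4.45 MN·m per $
  copper: M = 1.45 MN·m per $
  CFRP laminate: M = 1.13 MN·m per $
  molybdenum: M = 0.911 MN·m per $
  PEEK: M = 0.0403 MN·m per $
The maximum is for aluminum alloy.

aluminum alloy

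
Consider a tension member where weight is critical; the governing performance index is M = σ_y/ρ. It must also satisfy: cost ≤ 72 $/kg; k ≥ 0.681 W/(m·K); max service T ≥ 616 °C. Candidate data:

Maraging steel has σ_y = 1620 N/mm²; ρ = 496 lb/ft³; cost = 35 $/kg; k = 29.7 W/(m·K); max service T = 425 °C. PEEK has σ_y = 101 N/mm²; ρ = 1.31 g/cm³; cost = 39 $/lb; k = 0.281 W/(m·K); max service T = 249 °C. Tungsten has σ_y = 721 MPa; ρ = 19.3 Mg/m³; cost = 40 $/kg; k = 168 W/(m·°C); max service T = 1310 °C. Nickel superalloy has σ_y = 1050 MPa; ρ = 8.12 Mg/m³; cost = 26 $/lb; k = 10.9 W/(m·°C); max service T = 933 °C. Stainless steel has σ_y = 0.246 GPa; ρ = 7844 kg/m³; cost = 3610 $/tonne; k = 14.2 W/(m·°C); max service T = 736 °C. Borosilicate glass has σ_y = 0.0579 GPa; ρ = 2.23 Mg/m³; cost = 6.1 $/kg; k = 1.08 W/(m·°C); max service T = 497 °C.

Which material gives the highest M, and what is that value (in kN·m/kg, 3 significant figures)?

nickel superalloy, M = 129 kN·m/kg

Screen on constraints: cost ≤ 72 $/kg; k ≥ 0.681 W/(m·K); max service T ≥ 616 °C. Survivors: tungsten, nickel superalloy, stainless steel.
After converting to SI:
  tungsten: σ_y = 721.0 MPa, ρ = 19300 kg/m³
  nickel superalloy: σ_y = 1050 MPa, ρ = 8120 kg/m³
  stainless steel: σ_y = 246.0 MPa, ρ = 7844 kg/m³
  nickel superalloy: M = 129 kN·m/kg
  tungsten: M = 37.4 kN·m/kg
  stainless steel: M = 31.4 kN·m/kg
Nickel superalloy has the largest M.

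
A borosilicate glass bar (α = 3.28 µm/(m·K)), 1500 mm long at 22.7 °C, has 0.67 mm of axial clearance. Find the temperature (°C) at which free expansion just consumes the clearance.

α·L₀·ΔT = 0.67 mm ⇒ ΔT = 0.67 / (3.28×10⁻⁶ × 1500.0) = 136.2 K.
T = 22.7 + 136.2 = 158.9 °C.

159 °C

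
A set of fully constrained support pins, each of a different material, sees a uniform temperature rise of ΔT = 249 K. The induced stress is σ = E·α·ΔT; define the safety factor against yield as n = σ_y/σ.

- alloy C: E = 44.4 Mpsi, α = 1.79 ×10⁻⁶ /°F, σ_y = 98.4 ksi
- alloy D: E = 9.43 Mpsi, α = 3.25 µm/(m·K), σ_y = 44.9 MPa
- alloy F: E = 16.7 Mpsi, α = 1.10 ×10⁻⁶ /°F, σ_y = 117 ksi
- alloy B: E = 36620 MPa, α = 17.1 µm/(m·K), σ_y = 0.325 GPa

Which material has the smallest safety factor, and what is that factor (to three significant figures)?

With everything in SI (GPa, ×10⁻⁶/K, MPa):
  alloy C: E = 306.1, α = 3.22, σ_y = 678.4 → σ = 246 MPa, n = 2.76
  alloy D: E = 65.02, α = 3.25, σ_y = 44.90 → σ = 52.6 MPa, n = 0.853
  alloy F: E = 115.1, α = 1.98, σ_y = 806.7 → σ = 56.8 MPa, n = 14.2
  alloy B: E = 36.62, α = 17.1, σ_y = 325.0 → σ = 156 MPa, n = 2.08
The minimum is alloy D at n = 0.853.

alloy D, n = 0.853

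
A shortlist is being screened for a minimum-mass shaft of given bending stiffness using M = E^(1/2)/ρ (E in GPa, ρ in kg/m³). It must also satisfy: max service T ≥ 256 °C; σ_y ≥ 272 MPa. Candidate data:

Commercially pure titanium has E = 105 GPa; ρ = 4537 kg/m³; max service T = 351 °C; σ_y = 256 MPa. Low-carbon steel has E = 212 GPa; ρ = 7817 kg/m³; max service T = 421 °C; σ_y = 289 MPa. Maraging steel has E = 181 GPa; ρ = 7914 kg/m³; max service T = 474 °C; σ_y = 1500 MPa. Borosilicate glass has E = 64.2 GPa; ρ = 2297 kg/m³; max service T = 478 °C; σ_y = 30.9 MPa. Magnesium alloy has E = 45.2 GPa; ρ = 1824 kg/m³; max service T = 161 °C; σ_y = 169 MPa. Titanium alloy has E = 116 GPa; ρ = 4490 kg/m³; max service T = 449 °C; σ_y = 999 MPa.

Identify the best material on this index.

Screen on constraints: max service T ≥ 256 °C; σ_y ≥ 272 MPa. Survivors: low-carbon steel, maraging steel, titanium alloy.
Per-candidate index values:
  titanium alloy: M = 2.40×10⁻³
  low-carbon steel: M = 1.86×10⁻³
  maraging steel: M = 1.70×10⁻³
Highest index: titanium alloy.

titanium alloy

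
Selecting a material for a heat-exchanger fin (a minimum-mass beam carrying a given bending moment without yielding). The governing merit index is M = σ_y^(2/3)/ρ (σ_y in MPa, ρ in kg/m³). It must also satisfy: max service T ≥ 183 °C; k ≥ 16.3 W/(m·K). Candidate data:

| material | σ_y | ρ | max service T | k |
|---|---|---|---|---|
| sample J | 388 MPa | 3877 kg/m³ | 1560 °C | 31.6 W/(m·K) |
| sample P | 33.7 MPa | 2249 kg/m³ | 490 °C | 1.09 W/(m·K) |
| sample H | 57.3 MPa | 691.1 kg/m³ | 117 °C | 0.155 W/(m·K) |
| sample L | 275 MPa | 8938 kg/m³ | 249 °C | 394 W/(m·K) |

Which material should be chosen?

sample J

Screen on constraints: max service T ≥ 183 °C; k ≥ 16.3 W/(m·K). Survivors: sample J, sample L.
Evaluate M for each candidate:
  sample J: M = 13.7×10⁻³
  sample L: M = 4.73×10⁻³
The maximum is for sample J.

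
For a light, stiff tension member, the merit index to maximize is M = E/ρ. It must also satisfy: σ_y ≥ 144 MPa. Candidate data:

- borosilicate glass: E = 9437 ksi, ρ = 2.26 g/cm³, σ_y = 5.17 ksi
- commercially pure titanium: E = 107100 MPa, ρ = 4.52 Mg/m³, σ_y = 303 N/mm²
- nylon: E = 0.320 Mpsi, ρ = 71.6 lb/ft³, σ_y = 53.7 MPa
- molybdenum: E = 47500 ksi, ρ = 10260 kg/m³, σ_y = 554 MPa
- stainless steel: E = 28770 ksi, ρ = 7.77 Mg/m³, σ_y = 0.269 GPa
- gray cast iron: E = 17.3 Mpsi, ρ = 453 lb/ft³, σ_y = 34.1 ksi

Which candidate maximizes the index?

molybdenum

Screen on constraints: σ_y ≥ 144 MPa. Survivors: commercially pure titanium, molybdenum, stainless steel, gray cast iron.
After converting to SI:
  commercially pure titanium: E = 107.1 GPa, ρ = 4520 kg/m³
  molybdenum: E = 327.5 GPa, ρ = 10260 kg/m³
  stainless steel: E = 198.4 GPa, ρ = 7770 kg/m³
  gray cast iron: E = 119.3 GPa, ρ = 7256 kg/m³
  molybdenum: M = 31.9 MN·m/kg
  stainless steel: M = 25.5 MN·m/kg
  commercially pure titanium: M = 23.7 MN·m/kg
  gray cast iron: M = 16.4 MN·m/kg
Highest index: molybdenum.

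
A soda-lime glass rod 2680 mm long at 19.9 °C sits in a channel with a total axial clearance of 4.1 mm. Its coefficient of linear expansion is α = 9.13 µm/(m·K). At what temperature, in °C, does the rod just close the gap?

α·L₀·ΔT = 4.1 mm ⇒ ΔT = 4.1 / (9.13×10⁻⁶ × 2680.0) = 167.6 K.
T = 19.9 + 167.6 = 187.5 °C.

187 °C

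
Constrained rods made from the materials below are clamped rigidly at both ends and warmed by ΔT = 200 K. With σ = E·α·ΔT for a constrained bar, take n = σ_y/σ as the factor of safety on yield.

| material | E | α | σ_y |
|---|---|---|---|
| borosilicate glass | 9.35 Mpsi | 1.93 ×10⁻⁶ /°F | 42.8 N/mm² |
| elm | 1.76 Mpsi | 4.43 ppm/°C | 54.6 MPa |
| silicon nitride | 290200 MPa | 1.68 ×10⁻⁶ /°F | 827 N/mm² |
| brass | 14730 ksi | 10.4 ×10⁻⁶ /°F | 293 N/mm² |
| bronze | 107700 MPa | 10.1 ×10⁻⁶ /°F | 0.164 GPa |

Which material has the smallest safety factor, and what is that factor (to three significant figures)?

bronze, n = 0.419

Converting E to GPa, α to ×10⁻⁶/K, σ_y to MPa, then σ and n for each:
  borosilicate glass: E = 64.47, α = 3.47, σ_y = 42.80 → σ = 44.8 MPa, n = 0.956
  elm: E = 12.13, α = 4.43, σ_y = 54.60 → σ = 10.8 MPa, n = 5.08
  silicon nitride: E = 290.2, α = 3.02, σ_y = 827.0 → σ = 176 MPa, n = 4.71
  brass: E = 101.6, α = 18.7, σ_y = 293.0 → σ = 380 MPa, n = 0.771
  bronze: E = 107.7, α = 18.2, σ_y = 164.0 → σ = 392 MPa, n = 0.419
The minimum is bronze at n = 0.419.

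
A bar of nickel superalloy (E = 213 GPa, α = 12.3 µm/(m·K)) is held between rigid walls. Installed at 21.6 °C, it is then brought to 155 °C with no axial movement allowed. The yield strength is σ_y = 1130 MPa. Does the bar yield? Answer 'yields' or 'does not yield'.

ΔT = 133.4 K. Constrained thermal stress σ = E·α·ΔT = 213.0×10³ MPa × 12.3×10⁻⁶ × 133.4 = 349 MPa (compressive).
Compare to σ_y = 1130 MPa: σ < σ_y, so it does not yield.

does not yield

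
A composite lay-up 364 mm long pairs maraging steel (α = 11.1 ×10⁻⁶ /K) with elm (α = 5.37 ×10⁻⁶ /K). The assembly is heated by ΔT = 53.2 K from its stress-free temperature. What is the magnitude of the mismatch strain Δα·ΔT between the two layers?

Δα = |11.1 − 5.37|×10⁻⁶/K = 5.73×10⁻⁶/K.
Mismatch strain = Δα·ΔT = 5.73×10⁻⁶ × 53.2 = 3.05×10⁻⁴.

3.05×10⁻⁴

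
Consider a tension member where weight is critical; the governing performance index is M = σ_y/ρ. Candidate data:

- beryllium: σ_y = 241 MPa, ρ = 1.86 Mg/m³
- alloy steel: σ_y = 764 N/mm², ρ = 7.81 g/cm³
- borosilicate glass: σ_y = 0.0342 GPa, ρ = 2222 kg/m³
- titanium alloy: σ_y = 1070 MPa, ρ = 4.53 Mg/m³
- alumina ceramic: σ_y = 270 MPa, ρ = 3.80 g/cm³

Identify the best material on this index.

Putting every candidate on a common basis:
  beryllium: σ_y = 241.0 MPa, ρ = 1860 kg/m³
  alloy steel: σ_y = 764.0 MPa, ρ = 7810 kg/m³
  borosilicate glass: σ_y = 34.20 MPa, ρ = 2222 kg/m³
  titanium alloy: σ_y = 1070 MPa, ρ = 4530 kg/m³
  alumina ceramic: σ_y = 270.0 MPa, ρ = 3800 kg/m³
  titanium alloy: M = 236 kN·m/kg
  beryllium: M = 130 kN·m/kg
  alloy steel: M = 97.8 kN·m/kg
  alumina ceramic: M = 71.1 kN·m/kg
  borosilicate glass: M = 15.4 kN·m/kg
The maximum is for titanium alloy.

titanium alloy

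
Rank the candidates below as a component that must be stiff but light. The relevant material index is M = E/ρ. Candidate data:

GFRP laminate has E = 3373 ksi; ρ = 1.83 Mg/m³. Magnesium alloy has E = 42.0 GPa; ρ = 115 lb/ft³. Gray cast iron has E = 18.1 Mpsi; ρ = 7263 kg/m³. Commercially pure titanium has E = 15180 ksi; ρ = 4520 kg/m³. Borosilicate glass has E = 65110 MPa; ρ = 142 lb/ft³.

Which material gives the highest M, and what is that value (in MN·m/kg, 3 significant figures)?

In SI units:
  GFRP laminate: E = 23.26 GPa, ρ = 1830 kg/m³
  magnesium alloy: E = 42.00 GPa, ρ = 1842 kg/m³
  gray cast iron: E = 124.8 GPa, ρ = 7263 kg/m³
  commercially pure titanium: E = 104.7 GPa, ρ = 4520 kg/m³
  borosilicate glass: E = 65.11 GPa, ρ = 2275 kg/m³
  borosilicate glass: M = 28.6 MN·m/kg
  commercially pure titanium: M = 23.2 MN·m/kg
  magnesium alloy: M = 22.8 MN·m/kg
  gray cast iron: M = 17.2 MN·m/kg
  GFRP laminate: M = 12.7 MN·m/kg
Highest index: borosilicate glass.

borosilicate glass, M = 28.6 MN·m/kg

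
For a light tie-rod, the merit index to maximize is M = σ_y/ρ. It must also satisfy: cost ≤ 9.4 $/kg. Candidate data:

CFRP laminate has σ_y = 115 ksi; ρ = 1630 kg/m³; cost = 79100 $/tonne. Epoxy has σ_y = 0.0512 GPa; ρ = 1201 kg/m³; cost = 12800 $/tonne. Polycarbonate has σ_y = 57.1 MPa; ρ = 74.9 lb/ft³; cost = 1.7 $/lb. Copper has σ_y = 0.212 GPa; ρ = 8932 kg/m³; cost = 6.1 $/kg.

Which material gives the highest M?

Screen on constraints: cost ≤ 9.4 $/kg. Survivors: polycarbonate, copper.
In SI units:
  polycarbonate: σ_y = 57.10 MPa, ρ = 1200 kg/m³
  copper: σ_y = 212.0 MPa, ρ = 8932 kg/m³
  polycarbonate: M = 47.6 kN·m/kg
  copper: M = 23.7 kN·m/kg
Polycarbonate has the largest M.

polycarbonate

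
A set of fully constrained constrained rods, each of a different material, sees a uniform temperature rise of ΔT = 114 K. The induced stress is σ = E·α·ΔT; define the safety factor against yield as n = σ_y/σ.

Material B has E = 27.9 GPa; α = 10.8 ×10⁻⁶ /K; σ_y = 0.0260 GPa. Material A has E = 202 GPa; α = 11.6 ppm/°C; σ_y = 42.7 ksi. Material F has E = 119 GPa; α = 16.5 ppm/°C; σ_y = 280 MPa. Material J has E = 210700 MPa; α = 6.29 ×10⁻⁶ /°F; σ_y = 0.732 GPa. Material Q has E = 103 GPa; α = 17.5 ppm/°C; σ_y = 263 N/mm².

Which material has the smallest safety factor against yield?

material B

With everything in SI (GPa, ×10⁻⁶/K, MPa):
  material B: E = 27.90, α = 10.8, σ_y = 26.00 → σ = 34.4 MPa, n = 0.757
  material A: E = 202.0, α = 11.6, σ_y = 294.4 → σ = 267 MPa, n = 1.10
  material F: E = 119.0, α = 16.5, σ_y = 280.0 → σ = 224 MPa, n = 1.25
  material J: E = 210.7, α = 11.3, σ_y = 732.0 → σ = 272 MPa, n = 2.69
  material Q: E = 103.0, α = 17.5, σ_y = 263.0 → σ = 205 MPa, n = 1.28
Smallest n: material B with n = 0.757.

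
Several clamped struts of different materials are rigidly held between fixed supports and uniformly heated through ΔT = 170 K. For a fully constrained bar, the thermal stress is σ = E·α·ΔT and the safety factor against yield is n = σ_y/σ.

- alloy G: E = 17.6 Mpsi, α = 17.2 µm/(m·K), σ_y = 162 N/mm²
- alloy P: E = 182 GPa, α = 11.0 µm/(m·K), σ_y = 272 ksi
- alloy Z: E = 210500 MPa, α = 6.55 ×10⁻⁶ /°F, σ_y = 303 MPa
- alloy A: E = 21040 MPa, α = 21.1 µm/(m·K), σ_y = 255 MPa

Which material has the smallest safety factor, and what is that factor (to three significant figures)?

alloy G, n = 0.457

Converting E to GPa, α to ×10⁻⁶/K, σ_y to MPa, then σ and n for each:
  alloy G: E = 121.3, α = 17.2, σ_y = 162.0 → σ = 355 MPa, n = 0.457
  alloy P: E = 182.0, α = 11.0, σ_y = 1875 → σ = 340 MPa, n = 5.51
  alloy Z: E = 210.5, α = 11.8, σ_y = 303.0 → σ = 422 MPa, n = 0.718
  alloy A: E = 21.04, α = 21.1, σ_y = 255.0 → σ = 75.5 MPa, n = 3.38
Smallest n: alloy G with n = 0.457.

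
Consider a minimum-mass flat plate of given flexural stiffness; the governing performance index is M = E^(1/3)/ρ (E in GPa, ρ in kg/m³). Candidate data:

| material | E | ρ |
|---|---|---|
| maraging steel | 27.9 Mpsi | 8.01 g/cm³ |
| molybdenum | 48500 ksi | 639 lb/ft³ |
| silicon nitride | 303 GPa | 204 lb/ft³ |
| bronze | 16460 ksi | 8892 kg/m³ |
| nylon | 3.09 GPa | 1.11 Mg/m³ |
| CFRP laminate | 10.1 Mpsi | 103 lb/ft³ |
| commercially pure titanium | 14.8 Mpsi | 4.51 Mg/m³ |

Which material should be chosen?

Convert each candidate to consistent units, then evaluate M:
  maraging steel: E = 192.4 GPa, ρ = 8010 kg/m³
  molybdenum: E = 334.4 GPa, ρ = 10240 kg/m³
  silicon nitride: E = 303.0 GPa, ρ = 3268 kg/m³
  bronze: E = 113.5 GPa, ρ = 8892 kg/m³
  nylon: E = 3.090 GPa, ρ = 1110 kg/m³
  CFRP laminate: E = 69.64 GPa, ρ = 1650 kg/m³
  commercially pure titanium: E = 102.0 GPa, ρ = 4510 kg/m³
  CFRP laminate: M = 2.49×10⁻³
  silicon nitride: M = 2.06×10⁻³
  nylon: M = 1.31×10⁻³
  commercially pure titanium: M = 1.04×10⁻³
  maraging steel: M = 0.721×10⁻³
  molybdenum: M = 0.678×10⁻³
  bronze: M = 0.544×10⁻³
The maximum is for CFRP laminate.

CFRP laminate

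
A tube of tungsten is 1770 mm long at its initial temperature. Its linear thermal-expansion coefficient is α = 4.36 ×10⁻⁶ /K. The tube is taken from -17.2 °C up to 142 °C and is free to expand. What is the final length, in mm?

ΔT = 142 − (-17.2) = 159.2 K.
ΔL = α·L₀·ΔT = 4.36×10⁻⁶ × 1770 mm × 159.2 K = 1.23 mm.
L = L₀ + ΔL = 1770 + 1.23 = 1771.2 mm.

1771.2 mm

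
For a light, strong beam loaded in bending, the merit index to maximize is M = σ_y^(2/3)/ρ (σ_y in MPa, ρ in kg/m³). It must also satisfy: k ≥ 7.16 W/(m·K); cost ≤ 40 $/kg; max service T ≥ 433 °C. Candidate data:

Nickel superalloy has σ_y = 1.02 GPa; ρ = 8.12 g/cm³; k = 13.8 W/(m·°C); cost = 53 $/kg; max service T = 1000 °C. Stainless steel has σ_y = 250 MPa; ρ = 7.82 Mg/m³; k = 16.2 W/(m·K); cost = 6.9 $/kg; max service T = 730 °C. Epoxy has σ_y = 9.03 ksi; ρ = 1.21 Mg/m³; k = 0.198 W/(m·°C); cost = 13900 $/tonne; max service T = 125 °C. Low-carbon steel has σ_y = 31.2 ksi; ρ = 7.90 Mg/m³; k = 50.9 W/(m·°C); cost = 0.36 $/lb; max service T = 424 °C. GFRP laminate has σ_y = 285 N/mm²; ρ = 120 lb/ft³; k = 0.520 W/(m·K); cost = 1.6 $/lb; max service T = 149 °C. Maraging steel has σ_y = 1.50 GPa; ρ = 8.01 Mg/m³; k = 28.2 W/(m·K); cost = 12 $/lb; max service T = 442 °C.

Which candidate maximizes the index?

maraging steel

Screen on constraints: k ≥ 7.16 W/(m·K); cost ≤ 40 $/kg; max service T ≥ 433 °C. Survivors: stainless steel, maraging steel.
Putting every candidate on a common basis:
  stainless steel: σ_y = 250.0 MPa, ρ = 7820 kg/m³
  maraging steel: σ_y = 1500 MPa, ρ = 8010 kg/m³
  maraging steel: M = 16.4×10⁻³
  stainless steel: M = 5.07×10⁻³
Maraging steel ranks first.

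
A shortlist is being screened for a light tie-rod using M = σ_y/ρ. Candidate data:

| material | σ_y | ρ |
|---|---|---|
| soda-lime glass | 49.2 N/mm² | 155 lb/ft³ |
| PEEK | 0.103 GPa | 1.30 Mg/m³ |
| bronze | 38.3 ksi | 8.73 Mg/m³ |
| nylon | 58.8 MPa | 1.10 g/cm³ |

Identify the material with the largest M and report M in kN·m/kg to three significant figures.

Putting every candidate on a common basis:
  soda-lime glass: σ_y = 49.20 MPa, ρ = 2483 kg/m³
  PEEK: σ_y = 103.0 MPa, ρ = 1300 kg/m³
  bronze: σ_y = 264.1 MPa, ρ = 8730 kg/m³
  nylon: σ_y = 58.80 MPa, ρ = 1100 kg/m³
  PEEK: M = 79.2 kN·m/kg
  nylon: M = 53.5 kN·m/kg
  bronze: M = 30.2 kN·m/kg
  soda-lime glass: M = 19.8 kN·m/kg
PEEK ranks first.

PEEK, M = 79.2 kN·m/kg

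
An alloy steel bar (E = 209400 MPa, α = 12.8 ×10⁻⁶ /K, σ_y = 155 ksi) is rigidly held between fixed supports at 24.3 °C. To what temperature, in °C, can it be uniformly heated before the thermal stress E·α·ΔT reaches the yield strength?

423 °C

E = 209400 MPa = 209.4 GPa.
σ_y = 155 ksi = 1069 MPa.
E·α·ΔT = 1069 MPa ⇒ ΔT = 1069 / (209.4×10³ × 12.8×10⁻⁶) = 398.7 K.
T = 24.3 + 398.7 = 423.0 °C.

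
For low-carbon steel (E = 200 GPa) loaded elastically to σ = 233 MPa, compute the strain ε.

1.17×10⁻³

ε = σ/E = 233 / 200000 = 1.17×10⁻³.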